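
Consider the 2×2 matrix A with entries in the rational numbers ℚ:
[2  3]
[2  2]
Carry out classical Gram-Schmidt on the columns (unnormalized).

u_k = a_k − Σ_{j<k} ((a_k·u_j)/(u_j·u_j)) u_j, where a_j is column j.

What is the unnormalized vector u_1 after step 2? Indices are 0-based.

Step 1: u_0 = a_0 = (2, 2).
Step 2: u_1 = a_1 − (5/4)·u_0 = (1/2, -1/2).

u_1 = (1/2, -1/2)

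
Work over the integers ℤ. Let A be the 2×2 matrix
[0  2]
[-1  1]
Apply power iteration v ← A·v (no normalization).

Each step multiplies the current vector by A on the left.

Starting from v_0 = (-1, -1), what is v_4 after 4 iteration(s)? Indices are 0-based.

v_4 = (4, -2)

v_0 = (-1, -1).
v_1 = A·v_0 = (-2, 0).
v_2 = A·v_1 = (0, 2).
v_3 = A·v_2 = (4, 2).
v_4 = A·v_3 = (4, -2).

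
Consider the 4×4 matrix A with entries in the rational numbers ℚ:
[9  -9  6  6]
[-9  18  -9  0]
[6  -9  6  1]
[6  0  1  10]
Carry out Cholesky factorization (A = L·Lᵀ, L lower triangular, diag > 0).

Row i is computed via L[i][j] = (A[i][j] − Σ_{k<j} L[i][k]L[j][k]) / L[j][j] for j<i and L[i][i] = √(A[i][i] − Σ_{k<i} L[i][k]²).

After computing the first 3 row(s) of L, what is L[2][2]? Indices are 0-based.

Step 1: L[0][0] = √(9) = 3.
  L[1][0] = (-9) / L[0][0] = -3.
Step 2: L[1][1] = √(9) = 3.
  L[2][0] = (6) / L[0][0] = 2.
  L[2][1] = (-3) / L[1][1] = -1.
Step 3: L[2][2] = √(1) = 1.

L[2][2] = 1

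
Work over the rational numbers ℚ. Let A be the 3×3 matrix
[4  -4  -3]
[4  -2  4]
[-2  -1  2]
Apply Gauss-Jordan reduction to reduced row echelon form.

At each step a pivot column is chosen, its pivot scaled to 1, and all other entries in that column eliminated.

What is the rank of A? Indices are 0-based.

step 1: normalize row 0 (÷4) = (1, -1, -3/4)
  row 1: subtract 4×row0 = (0, 2, 7)
  row 2: subtract -2×row0 = (0, -3, 1/2)
step 2: normalize row 1 (÷2) = (0, 1, 7/2)
  row 0: subtract -1×row1 = (1, 0, 11/4)
  row 2: subtract -3×row1 = (0, 0, 11)
step 3: normalize row 2 (÷11) = (0, 0, 1)
  row 0: subtract 11/4×row2 = (1, 0, 0)
  row 1: subtract 7/2×row2 = (0, 1, 0)

rank = 3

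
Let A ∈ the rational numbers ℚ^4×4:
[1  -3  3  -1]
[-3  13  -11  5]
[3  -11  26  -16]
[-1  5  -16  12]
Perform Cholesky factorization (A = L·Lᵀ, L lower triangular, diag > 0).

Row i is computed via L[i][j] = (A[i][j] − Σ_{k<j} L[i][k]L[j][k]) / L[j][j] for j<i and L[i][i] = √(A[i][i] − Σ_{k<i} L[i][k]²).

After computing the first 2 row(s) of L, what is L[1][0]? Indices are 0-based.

Step 1: L[0][0] = √(1) = 1.
  L[1][0] = (-3) / L[0][0] = -3.
Step 2: L[1][1] = √(4) = 2.

L[1][0] = -3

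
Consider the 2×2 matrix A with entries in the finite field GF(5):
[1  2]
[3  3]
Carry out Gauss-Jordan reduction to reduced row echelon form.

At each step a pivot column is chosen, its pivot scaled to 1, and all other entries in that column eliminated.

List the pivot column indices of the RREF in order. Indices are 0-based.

pivot columns: 0, 1

[1] R0 /= 1  ⇒  (1, 2)
     R1 -= 3·R0  ⇒  (0, 2)
[2] R1 /= 2  ⇒  (0, 1)
     R0 -= 2·R1  ⇒  (1, 0)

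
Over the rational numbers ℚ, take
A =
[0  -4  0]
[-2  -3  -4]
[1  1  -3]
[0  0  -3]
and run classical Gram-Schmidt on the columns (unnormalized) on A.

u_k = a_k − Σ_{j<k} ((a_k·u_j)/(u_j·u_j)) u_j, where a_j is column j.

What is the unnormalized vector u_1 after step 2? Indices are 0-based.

Step 1: u_0 = a_0 = (0, -2, 1, 0).
Step 2: u_1 = a_1 − (7/5)·u_0 = (-4, -1/5, -2/5, 0).

u_1 = (-4, -1/5, -2/5, 0)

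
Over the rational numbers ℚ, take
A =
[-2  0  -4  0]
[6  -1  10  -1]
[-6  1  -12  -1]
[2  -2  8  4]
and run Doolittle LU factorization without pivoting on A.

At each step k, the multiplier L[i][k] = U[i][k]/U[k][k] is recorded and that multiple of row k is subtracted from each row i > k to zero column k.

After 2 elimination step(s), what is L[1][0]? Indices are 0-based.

k=0: U[0][0]=-2
  eliminate (1,0): mult=-3, new row 1: (0, -1, -2, -1); set L[1][0]=-3
  eliminate (2,0): mult=3, new row 2: (0, 1, 0, -1); set L[2][0]=3
  eliminate (3,0): mult=-1, new row 3: (0, -2, 4, 4); set L[3][0]=-1
k=1: U[1][1]=-1
  eliminate (2,1): mult=-1, new row 2: (0, 0, -2, -2); set L[2][1]=-1
  eliminate (3,1): mult=2, new row 3: (0, 0, 8, 6); set L[3][1]=2

L[1][0] = -3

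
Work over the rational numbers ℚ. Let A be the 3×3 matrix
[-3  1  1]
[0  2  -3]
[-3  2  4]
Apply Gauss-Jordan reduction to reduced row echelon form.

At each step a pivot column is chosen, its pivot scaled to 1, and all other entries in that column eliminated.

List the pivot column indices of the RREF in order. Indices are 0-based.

pivot(0,0)=-3: scale R0 → (1, -1/3, -1/3)
  clear (2,0): R2 −= (-3)R0 → (0, 1, 3)
pivot(1,1)=2: scale R1 → (0, 1, -3/2)
  clear (0,1): R0 −= (-1/3)R1 → (1, 0, -5/6)
  clear (2,1): R2 −= (1)R1 → (0, 0, 9/2)
pivot(2,2)=9/2: scale R2 → (0, 0, 1)
  clear (0,2): R0 −= (-5/6)R2 → (1, 0, 0)
  clear (1,2): R1 −= (-3/2)R2 → (0, 1, 0)

pivot columns: 0, 1, 2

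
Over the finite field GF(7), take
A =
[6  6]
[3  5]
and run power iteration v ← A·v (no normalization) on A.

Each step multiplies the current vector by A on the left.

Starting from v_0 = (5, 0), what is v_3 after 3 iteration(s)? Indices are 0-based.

v_3 = (6, 4)

v_0 = (5, 0).
v_1 = A·v_0 = (2, 1).
v_2 = A·v_1 = (4, 4).
v_3 = A·v_2 = (6, 4).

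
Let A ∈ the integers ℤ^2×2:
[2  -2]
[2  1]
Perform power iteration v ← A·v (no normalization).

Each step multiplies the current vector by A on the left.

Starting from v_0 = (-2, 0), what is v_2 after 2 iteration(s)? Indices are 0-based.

v_2 = (0, -12)

v_0 = (-2, 0).
v_1 = A·v_0 = (-4, -4).
v_2 = A·v_1 = (0, -12).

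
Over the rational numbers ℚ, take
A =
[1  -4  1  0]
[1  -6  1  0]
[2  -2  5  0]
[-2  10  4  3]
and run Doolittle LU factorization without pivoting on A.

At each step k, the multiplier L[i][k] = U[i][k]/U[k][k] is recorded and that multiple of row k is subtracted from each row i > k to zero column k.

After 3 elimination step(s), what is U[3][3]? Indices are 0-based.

Step 1: pivot at (0,0) is 1.
  row1 ← row1 − (1)·row0  ⇒  L[1][0]=1, U row1=(0, -2, 0, 0)
  row2 ← row2 − (2)·row0  ⇒  L[2][0]=2, U row2=(0, 6, 3, 0)
  row3 ← row3 − (-2)·row0  ⇒  L[3][0]=-2, U row3=(0, 2, 6, 3)
Step 2: pivot at (1,1) is -2.
  row2 ← row2 − (-3)·row1  ⇒  L[2][1]=-3, U row2=(0, 0, 3, 0)
  row3 ← row3 − (-1)·row1  ⇒  L[3][1]=-1, U row3=(0, 0, 6, 3)
Step 3: pivot at (2,2) is 3.
  row3 ← row3 − (2)·row2  ⇒  L[3][2]=2, U row3=(0, 0, 0, 3)

U[3][3] = 3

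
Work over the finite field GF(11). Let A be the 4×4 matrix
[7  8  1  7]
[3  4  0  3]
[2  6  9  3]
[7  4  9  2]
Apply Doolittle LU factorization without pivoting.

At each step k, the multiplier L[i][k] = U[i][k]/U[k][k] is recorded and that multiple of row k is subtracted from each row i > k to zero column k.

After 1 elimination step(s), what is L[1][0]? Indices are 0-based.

k=0: U[0][0]=7
  eliminate (1,0): mult=2, new row 1: (0, 10, 9, 0); set L[1][0]=2
  eliminate (2,0): mult=5, new row 2: (0, 10, 4, 1); set L[2][0]=5
  eliminate (3,0): mult=1, new row 3: (0, 7, 8, 6); set L[3][0]=1

L[1][0] = 2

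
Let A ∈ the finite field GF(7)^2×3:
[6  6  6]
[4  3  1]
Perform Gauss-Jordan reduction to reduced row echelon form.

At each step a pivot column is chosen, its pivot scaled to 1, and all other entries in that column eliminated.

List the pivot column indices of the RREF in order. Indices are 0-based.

step 1: normalize row 0 (÷6) = (1, 1, 1)
  row 1: subtract 4×row0 = (0, 6, 4)
step 2: normalize row 1 (÷6) = (0, 1, 3)
  row 0: subtract 1×row1 = (1, 0, 5)

pivot columns: 0, 1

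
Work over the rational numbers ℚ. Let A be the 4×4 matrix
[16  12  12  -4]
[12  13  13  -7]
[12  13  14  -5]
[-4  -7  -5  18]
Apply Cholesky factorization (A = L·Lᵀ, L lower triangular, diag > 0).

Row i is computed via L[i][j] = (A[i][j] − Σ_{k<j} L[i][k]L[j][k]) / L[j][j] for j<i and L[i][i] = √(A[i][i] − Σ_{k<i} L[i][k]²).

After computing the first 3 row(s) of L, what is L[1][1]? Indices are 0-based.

Step 1: L[0][0] = √(16) = 4.
  L[1][0] = (12) / L[0][0] = 3.
Step 2: L[1][1] = √(4) = 2.
  L[2][0] = (12) / L[0][0] = 3.
  L[2][1] = (4) / L[1][1] = 2.
Step 3: L[2][2] = √(1) = 1.

L[1][1] = 2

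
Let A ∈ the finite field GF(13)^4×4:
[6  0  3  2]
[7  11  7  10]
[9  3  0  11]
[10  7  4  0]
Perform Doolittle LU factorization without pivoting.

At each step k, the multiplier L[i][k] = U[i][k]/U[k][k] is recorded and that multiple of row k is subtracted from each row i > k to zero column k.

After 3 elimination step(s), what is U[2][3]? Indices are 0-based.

k=0: U[0][0]=6
  eliminate (1,0): mult=12, new row 1: (0, 11, 10, 12); set L[1][0]=12
  eliminate (2,0): mult=8, new row 2: (0, 3, 2, 8); set L[2][0]=8
  eliminate (3,0): mult=6, new row 3: (0, 7, 12, 1); set L[3][0]=6
k=1: U[1][1]=11
  eliminate (2,1): mult=5, new row 2: (0, 0, 4, 0); set L[2][1]=5
  eliminate (3,1): mult=3, new row 3: (0, 0, 8, 4); set L[3][1]=3
k=2: U[2][2]=4
  eliminate (3,2): mult=2, new row 3: (0, 0, 0, 4); set L[3][2]=2

U[2][3] = 0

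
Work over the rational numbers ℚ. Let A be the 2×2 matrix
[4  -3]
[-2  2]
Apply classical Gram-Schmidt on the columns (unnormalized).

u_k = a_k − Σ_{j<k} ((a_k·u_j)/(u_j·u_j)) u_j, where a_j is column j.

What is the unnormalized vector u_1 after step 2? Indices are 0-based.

u_1 = (1/5, 2/5)

Step 1: u_0 = a_0 = (4, -2).
Step 2: u_1 = a_1 − (-4/5)·u_0 = (1/5, 2/5).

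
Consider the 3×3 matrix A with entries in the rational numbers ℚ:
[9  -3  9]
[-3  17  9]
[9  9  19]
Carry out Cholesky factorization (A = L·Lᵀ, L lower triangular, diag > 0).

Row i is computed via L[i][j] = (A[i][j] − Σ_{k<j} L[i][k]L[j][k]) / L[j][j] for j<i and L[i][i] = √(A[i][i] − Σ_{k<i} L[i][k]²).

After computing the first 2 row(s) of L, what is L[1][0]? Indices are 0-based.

L[1][0] = -1

Step 1: L[0][0] = √(9) = 3.
  L[1][0] = (-3) / L[0][0] = -1.
Step 2: L[1][1] = √(16) = 4.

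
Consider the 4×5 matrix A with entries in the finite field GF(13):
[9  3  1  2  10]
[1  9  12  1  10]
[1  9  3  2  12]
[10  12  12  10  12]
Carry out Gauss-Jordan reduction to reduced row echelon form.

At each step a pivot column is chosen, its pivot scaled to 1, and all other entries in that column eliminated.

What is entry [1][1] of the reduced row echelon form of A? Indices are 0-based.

pivot(0,0)=9: scale R0 → (1, 9, 3, 6, 4)
  clear (1,0): R1 −= (1)R0 → (0, 0, 9, 8, 6)
  clear (2,0): R2 −= (1)R0 → (0, 0, 0, 9, 8)
  clear (3,0): R3 −= (10)R0 → (0, 0, 8, 2, 11)
col 1: no nonzero at/below row 1; advance.
pivot(1,2)=9: scale R1 → (0, 0, 1, 11, 5)
  clear (0,2): R0 −= (3)R1 → (1, 9, 0, 12, 2)
  clear (3,2): R3 −= (8)R1 → (0, 0, 0, 5, 10)
pivot(2,3)=9: scale R2 → (0, 0, 0, 1, 11)
  clear (0,3): R0 −= (12)R2 → (1, 9, 0, 0, 0)
  clear (1,3): R1 −= (11)R2 → (0, 0, 1, 0, 1)
  clear (3,3): R3 −= (5)R2 → (0, 0, 0, 0, 7)
pivot(3,4)=7: scale R3 → (0, 0, 0, 0, 1)
  clear (1,4): R1 −= (1)R3 → (0, 0, 1, 0, 0)
  clear (2,4): R2 −= (11)R3 → (0, 0, 0, 1, 0)

M[1][1] = 0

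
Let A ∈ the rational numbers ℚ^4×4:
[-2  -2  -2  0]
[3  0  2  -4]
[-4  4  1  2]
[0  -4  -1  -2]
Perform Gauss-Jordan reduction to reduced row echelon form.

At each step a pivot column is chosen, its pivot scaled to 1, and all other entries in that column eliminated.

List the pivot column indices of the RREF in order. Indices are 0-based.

pivot columns: 0, 1, 2, 3

pivot(0,0)=-2: scale R0 → (1, 1, 1, 0)
  clear (1,0): R1 −= (3)R0 → (0, -3, -1, -4)
  clear (2,0): R2 −= (-4)R0 → (0, 8, 5, 2)
pivot(1,1)=-3: scale R1 → (0, 1, 1/3, 4/3)
  clear (0,1): R0 −= (1)R1 → (1, 0, 2/3, -4/3)
  clear (2,1): R2 −= (8)R1 → (0, 0, 7/3, -26/3)
  clear (3,1): R3 −= (-4)R1 → (0, 0, 1/3, 10/3)
pivot(2,2)=7/3: scale R2 → (0, 0, 1, -26/7)
  clear (0,2): R0 −= (2/3)R2 → (1, 0, 0, 8/7)
  clear (1,2): R1 −= (1/3)R2 → (0, 1, 0, 18/7)
  clear (3,2): R3 −= (1/3)R2 → (0, 0, 0, 32/7)
pivot(3,3)=32/7: scale R3 → (0, 0, 0, 1)
  clear (0,3): R0 −= (8/7)R3 → (1, 0, 0, 0)
  clear (1,3): R1 −= (18/7)R3 → (0, 1, 0, 0)
  clear (2,3): R2 −= (-26/7)R3 → (0, 0, 1, 0)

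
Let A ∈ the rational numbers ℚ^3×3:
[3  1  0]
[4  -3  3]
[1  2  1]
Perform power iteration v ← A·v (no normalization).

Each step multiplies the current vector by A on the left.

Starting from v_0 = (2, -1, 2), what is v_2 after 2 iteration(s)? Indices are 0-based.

v_0 = (2, -1, 2).
v_1 = A·v_0 = (5, 17, 2).
v_2 = A·v_1 = (32, -25, 41).

v_2 = (32, -25, 41)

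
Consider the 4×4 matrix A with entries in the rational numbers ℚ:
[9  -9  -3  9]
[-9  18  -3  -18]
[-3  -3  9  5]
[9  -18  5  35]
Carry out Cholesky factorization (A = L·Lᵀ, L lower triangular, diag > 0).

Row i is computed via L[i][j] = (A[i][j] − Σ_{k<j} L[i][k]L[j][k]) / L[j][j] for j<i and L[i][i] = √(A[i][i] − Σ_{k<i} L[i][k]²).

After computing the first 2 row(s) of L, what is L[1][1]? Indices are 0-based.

Step 1: L[0][0] = √(9) = 3.
  L[1][0] = (-9) / L[0][0] = -3.
Step 2: L[1][1] = √(9) = 3.

L[1][1] = 3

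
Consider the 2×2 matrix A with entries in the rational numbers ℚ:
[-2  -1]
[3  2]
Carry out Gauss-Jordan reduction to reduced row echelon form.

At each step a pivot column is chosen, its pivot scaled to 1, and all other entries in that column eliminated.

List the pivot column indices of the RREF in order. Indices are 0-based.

pivot columns: 0, 1

step 1: normalize row 0 (÷-2) = (1, 1/2)
  row 1: subtract 3×row0 = (0, 1/2)
step 2: normalize row 1 (÷1/2) = (0, 1)
  row 0: subtract 1/2×row1 = (1, 0)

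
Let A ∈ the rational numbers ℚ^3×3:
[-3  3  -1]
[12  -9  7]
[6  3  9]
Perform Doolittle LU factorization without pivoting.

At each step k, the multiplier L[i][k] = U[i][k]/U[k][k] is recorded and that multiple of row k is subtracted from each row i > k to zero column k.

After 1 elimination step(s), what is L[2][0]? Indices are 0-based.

L[2][0] = -2

[col 0] pivot -3
  R1 -= -4*R0 → (0, 3, 3)  (L[1][0] := -4)
  R2 -= -2*R0 → (0, 9, 7)  (L[2][0] := -2)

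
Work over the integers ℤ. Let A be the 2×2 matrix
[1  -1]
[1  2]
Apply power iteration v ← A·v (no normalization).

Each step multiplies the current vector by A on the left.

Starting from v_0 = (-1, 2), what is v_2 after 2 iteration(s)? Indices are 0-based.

v_2 = (-6, 3)

v_0 = (-1, 2).
v_1 = A·v_0 = (-3, 3).
v_2 = A·v_1 = (-6, 3).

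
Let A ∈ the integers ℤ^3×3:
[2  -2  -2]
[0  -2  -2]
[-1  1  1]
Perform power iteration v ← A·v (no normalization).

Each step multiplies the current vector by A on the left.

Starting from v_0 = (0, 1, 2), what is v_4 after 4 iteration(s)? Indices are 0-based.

v_0 = (0, 1, 2).
v_1 = A·v_0 = (-6, -6, 3).
v_2 = A·v_1 = (-6, 6, 3).
v_3 = A·v_2 = (-30, -18, 15).
v_4 = A·v_3 = (-54, 6, 27).

v_4 = (-54, 6, 27)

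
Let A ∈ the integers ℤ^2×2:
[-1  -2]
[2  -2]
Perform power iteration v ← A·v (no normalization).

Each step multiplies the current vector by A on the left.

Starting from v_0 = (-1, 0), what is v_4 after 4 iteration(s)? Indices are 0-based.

v_0 = (-1, 0).
v_1 = A·v_0 = (1, -2).
v_2 = A·v_1 = (3, 6).
v_3 = A·v_2 = (-15, -6).
v_4 = A·v_3 = (27, -18).

v_4 = (27, -18)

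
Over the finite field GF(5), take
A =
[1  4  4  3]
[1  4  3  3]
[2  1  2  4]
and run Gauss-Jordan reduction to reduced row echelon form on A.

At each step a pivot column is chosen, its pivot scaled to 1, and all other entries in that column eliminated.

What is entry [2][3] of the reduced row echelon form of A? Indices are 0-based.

[1] R0 /= 1  ⇒  (1, 4, 4, 3)
     R1 -= 1·R0  ⇒  (0, 0, 4, 0)
     R2 -= 2·R0  ⇒  (0, 3, 4, 3)
[2] R1 <-> R2
[2] R1 /= 3  ⇒  (0, 1, 3, 1)
     R0 -= 4·R1  ⇒  (1, 0, 2, 4)
[3] R2 /= 4  ⇒  (0, 0, 1, 0)
     R0 -= 2·R2  ⇒  (1, 0, 0, 4)
     R1 -= 3·R2  ⇒  (0, 1, 0, 1)

M[2][3] = 0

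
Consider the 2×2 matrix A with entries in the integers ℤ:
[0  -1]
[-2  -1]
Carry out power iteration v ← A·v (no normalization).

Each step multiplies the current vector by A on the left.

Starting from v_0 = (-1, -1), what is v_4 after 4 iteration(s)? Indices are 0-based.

v_4 = (-11, -21)

v_0 = (-1, -1).
v_1 = A·v_0 = (1, 3).
v_2 = A·v_1 = (-3, -5).
v_3 = A·v_2 = (5, 11).
v_4 = A·v_3 = (-11, -21).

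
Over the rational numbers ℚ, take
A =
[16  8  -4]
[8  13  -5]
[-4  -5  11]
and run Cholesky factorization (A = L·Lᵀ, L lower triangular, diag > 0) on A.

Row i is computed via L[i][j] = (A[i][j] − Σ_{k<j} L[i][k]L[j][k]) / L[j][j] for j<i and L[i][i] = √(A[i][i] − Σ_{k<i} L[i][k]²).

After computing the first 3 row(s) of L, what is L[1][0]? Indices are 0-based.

L[1][0] = 2

Step 1: L[0][0] = √(16) = 4.
  L[1][0] = (8) / L[0][0] = 2.
Step 2: L[1][1] = √(9) = 3.
  L[2][0] = (-4) / L[0][0] = -1.
  L[2][1] = (-3) / L[1][1] = -1.
Step 3: L[2][2] = √(9) = 3.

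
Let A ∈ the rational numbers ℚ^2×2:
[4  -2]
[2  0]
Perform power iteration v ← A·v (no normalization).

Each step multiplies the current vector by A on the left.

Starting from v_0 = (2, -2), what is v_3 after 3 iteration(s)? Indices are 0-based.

v_3 = (112, 80)

v_0 = (2, -2).
v_1 = A·v_0 = (12, 4).
v_2 = A·v_1 = (40, 24).
v_3 = A·v_2 = (112, 80).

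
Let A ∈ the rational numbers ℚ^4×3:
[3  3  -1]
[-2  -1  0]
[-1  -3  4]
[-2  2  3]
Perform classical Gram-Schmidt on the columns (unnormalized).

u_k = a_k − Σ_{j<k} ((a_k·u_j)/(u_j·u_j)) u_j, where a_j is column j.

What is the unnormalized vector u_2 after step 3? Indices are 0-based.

Step 1: u_0 = a_0 = (3, -2, -1, -2).
Step 2: u_1 = a_1 − (5/9)·u_0 = (4/3, 1/9, -22/9, 28/9).
Step 3: u_2 = a_2 − (-13/18)·u_0 − (-16/157)·u_1 = (409/314, -225/157, 951/314, 294/157).

u_2 = (409/314, -225/157, 951/314, 294/157)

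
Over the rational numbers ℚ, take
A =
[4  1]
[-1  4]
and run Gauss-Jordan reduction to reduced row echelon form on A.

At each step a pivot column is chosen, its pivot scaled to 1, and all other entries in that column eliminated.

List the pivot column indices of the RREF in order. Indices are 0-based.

[1] R0 /= 4  ⇒  (1, 1/4)
     R1 -= -1·R0  ⇒  (0, 17/4)
[2] R1 /= 17/4  ⇒  (0, 1)
     R0 -= 1/4·R1  ⇒  (1, 0)

pivot columns: 0, 1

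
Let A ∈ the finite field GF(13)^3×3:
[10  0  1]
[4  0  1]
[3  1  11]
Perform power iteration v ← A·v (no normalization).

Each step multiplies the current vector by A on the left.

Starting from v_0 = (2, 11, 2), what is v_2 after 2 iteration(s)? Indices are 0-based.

v_2 = (12, 10, 11)

v_0 = (2, 11, 2).
v_1 = A·v_0 = (9, 10, 0).
v_2 = A·v_1 = (12, 10, 11).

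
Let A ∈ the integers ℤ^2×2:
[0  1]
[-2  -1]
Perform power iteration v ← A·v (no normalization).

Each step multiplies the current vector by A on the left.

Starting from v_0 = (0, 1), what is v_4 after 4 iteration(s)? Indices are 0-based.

v_4 = (3, -1)

v_0 = (0, 1).
v_1 = A·v_0 = (1, -1).
v_2 = A·v_1 = (-1, -1).
v_3 = A·v_2 = (-1, 3).
v_4 = A·v_3 = (3, -1).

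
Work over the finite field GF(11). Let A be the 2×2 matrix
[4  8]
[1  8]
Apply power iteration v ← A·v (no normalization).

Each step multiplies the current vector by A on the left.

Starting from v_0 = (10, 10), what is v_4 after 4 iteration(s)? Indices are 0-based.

v_0 = (10, 10).
v_1 = A·v_0 = (10, 2).
v_2 = A·v_1 = (1, 4).
v_3 = A·v_2 = (3, 0).
v_4 = A·v_3 = (1, 3).

v_4 = (1, 3)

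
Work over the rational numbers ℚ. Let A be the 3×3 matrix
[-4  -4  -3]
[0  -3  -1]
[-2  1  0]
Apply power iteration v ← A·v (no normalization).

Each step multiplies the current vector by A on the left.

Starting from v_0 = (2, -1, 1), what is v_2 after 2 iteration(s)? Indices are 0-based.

v_0 = (2, -1, 1).
v_1 = A·v_0 = (-7, 2, -5).
v_2 = A·v_1 = (35, -1, 16).

v_2 = (35, -1, 16)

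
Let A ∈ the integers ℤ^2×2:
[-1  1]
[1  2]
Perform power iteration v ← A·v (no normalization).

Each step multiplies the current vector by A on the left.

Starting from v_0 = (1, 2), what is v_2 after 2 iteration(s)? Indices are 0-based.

v_2 = (4, 11)

v_0 = (1, 2).
v_1 = A·v_0 = (1, 5).
v_2 = A·v_1 = (4, 11).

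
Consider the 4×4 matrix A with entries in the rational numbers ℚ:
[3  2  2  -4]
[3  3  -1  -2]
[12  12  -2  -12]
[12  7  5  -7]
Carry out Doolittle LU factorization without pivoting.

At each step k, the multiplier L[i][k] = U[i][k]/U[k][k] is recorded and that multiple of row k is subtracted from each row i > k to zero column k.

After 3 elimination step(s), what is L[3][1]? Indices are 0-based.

L[3][1] = -1

k=0: U[0][0]=3
  eliminate (1,0): mult=1, new row 1: (0, 1, -3, 2); set L[1][0]=1
  eliminate (2,0): mult=4, new row 2: (0, 4, -10, 4); set L[2][0]=4
  eliminate (3,0): mult=4, new row 3: (0, -1, -3, 9); set L[3][0]=4
k=1: U[1][1]=1
  eliminate (2,1): mult=4, new row 2: (0, 0, 2, -4); set L[2][1]=4
  eliminate (3,1): mult=-1, new row 3: (0, 0, -6, 11); set L[3][1]=-1
k=2: U[2][2]=2
  eliminate (3,2): mult=-3, new row 3: (0, 0, 0, -1); set L[3][2]=-3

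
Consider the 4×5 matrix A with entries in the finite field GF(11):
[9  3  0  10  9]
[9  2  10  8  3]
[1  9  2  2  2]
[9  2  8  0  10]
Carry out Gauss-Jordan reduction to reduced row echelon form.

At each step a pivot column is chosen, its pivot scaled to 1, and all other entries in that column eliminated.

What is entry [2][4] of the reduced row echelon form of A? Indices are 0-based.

[1] R0 /= 9  ⇒  (1, 4, 0, 6, 1)
     R1 -= 9·R0  ⇒  (0, 10, 10, 9, 5)
     R2 -= 1·R0  ⇒  (0, 5, 2, 7, 1)
     R3 -= 9·R0  ⇒  (0, 10, 8, 1, 1)
[2] R1 /= 10  ⇒  (0, 1, 1, 2, 6)
     R0 -= 4·R1  ⇒  (1, 0, 7, 9, 10)
     R2 -= 5·R1  ⇒  (0, 0, 8, 8, 4)
     R3 -= 10·R1  ⇒  (0, 0, 9, 3, 7)
[3] R2 /= 8  ⇒  (0, 0, 1, 1, 6)
     R0 -= 7·R2  ⇒  (1, 0, 0, 2, 1)
     R1 -= 1·R2  ⇒  (0, 1, 0, 1, 0)
     R3 -= 9·R2  ⇒  (0, 0, 0, 5, 8)
[4] R3 /= 5  ⇒  (0, 0, 0, 1, 6)
     R0 -= 2·R3  ⇒  (1, 0, 0, 0, 0)
     R1 -= 1·R3  ⇒  (0, 1, 0, 0, 5)
     R2 -= 1·R3  ⇒  (0, 0, 1, 0, 0)

M[2][4] = 0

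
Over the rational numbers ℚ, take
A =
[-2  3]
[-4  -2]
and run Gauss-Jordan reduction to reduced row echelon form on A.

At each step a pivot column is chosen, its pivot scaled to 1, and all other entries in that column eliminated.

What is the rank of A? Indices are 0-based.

rank = 2

step 1: normalize row 0 (÷-2) = (1, -3/2)
  row 1: subtract -4×row0 = (0, -8)
step 2: normalize row 1 (÷-8) = (0, 1)
  row 0: subtract -3/2×row1 = (1, 0)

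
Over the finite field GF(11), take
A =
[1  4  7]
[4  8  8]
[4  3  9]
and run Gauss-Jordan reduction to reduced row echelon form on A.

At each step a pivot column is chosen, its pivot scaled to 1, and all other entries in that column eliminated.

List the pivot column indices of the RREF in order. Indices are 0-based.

pivot columns: 0, 1, 2

pivot(0,0)=1: scale R0 → (1, 4, 7)
  clear (1,0): R1 −= (4)R0 → (0, 3, 2)
  clear (2,0): R2 −= (4)R0 → (0, 9, 3)
pivot(1,1)=3: scale R1 → (0, 1, 8)
  clear (0,1): R0 −= (4)R1 → (1, 0, 8)
  clear (2,1): R2 −= (9)R1 → (0, 0, 8)
pivot(2,2)=8: scale R2 → (0, 0, 1)
  clear (0,2): R0 −= (8)R2 → (1, 0, 0)
  clear (1,2): R1 −= (8)R2 → (0, 1, 0)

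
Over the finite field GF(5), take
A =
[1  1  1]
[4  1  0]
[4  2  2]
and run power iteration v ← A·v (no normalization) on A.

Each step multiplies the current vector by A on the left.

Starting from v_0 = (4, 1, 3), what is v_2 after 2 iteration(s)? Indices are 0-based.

v_2 = (4, 4, 4)

v_0 = (4, 1, 3).
v_1 = A·v_0 = (3, 2, 4).
v_2 = A·v_1 = (4, 4, 4).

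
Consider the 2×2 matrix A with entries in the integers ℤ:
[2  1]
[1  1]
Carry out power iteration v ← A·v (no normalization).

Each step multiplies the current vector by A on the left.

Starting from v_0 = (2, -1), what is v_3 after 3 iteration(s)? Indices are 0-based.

v_3 = (18, 11)

v_0 = (2, -1).
v_1 = A·v_0 = (3, 1).
v_2 = A·v_1 = (7, 4).
v_3 = A·v_2 = (18, 11).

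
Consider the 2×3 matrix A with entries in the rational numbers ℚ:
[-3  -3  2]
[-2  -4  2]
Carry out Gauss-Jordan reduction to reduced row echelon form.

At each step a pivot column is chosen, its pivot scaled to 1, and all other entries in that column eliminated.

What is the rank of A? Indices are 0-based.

step 1: normalize row 0 (÷-3) = (1, 1, -2/3)
  row 1: subtract -2×row0 = (0, -2, 2/3)
step 2: normalize row 1 (÷-2) = (0, 1, -1/3)
  row 0: subtract 1×row1 = (1, 0, -1/3)

rank = 2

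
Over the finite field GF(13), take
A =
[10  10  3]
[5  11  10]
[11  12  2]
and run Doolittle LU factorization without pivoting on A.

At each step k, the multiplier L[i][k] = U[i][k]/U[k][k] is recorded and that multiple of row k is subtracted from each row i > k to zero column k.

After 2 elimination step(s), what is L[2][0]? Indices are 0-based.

Step 1: pivot at (0,0) is 10.
  row1 ← row1 − (7)·row0  ⇒  L[1][0]=7, U row1=(0, 6, 2)
  row2 ← row2 − (5)·row0  ⇒  L[2][0]=5, U row2=(0, 1, 0)
Step 2: pivot at (1,1) is 6.
  row2 ← row2 − (11)·row1  ⇒  L[2][1]=11, U row2=(0, 0, 4)

L[2][0] = 5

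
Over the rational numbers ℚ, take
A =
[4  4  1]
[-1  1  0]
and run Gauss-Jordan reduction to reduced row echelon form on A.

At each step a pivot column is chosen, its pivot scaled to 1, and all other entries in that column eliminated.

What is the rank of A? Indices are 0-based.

rank = 2

step 1: normalize row 0 (÷4) = (1, 1, 1/4)
  row 1: subtract -1×row0 = (0, 2, 1/4)
step 2: normalize row 1 (÷2) = (0, 1, 1/8)
  row 0: subtract 1×row1 = (1, 0, 1/8)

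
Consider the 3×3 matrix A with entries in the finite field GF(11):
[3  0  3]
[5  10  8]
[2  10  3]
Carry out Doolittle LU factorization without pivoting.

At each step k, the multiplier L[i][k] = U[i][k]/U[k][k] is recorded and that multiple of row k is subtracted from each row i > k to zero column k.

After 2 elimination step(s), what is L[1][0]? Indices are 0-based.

L[1][0] = 9

[col 0] pivot 3
  R1 -= 9*R0 → (0, 10, 3)  (L[1][0] := 9)
  R2 -= 8*R0 → (0, 10, 1)  (L[2][0] := 8)
[col 1] pivot 10
  R2 -= 1*R1 → (0, 0, 9)  (L[2][1] := 1)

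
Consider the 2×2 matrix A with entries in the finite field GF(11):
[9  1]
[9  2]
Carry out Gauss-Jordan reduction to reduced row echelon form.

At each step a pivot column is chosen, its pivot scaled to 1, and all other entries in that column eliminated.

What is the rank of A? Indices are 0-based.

rank = 2

[1] R0 /= 9  ⇒  (1, 5)
     R1 -= 9·R0  ⇒  (0, 1)
[2] R1 /= 1  ⇒  (0, 1)
     R0 -= 5·R1  ⇒  (1, 0)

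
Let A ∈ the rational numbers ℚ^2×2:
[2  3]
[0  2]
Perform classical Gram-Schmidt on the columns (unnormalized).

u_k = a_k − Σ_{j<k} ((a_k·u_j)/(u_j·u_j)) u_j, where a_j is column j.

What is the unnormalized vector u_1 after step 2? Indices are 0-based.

Step 1: u_0 = a_0 = (2, 0).
Step 2: u_1 = a_1 − (3/2)·u_0 = (0, 2).

u_1 = (0, 2)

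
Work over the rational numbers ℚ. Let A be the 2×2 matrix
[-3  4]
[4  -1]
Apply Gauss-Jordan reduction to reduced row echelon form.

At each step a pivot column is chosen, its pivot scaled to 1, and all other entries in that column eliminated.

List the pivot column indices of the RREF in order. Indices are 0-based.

[1] R0 /= -3  ⇒  (1, -4/3)
     R1 -= 4·R0  ⇒  (0, 13/3)
[2] R1 /= 13/3  ⇒  (0, 1)
     R0 -= -4/3·R1  ⇒  (1, 0)

pivot columns: 0, 1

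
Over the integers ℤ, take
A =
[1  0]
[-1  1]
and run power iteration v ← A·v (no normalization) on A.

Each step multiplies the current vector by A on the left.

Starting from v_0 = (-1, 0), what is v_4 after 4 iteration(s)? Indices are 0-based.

v_4 = (-1, 4)

v_0 = (-1, 0).
v_1 = A·v_0 = (-1, 1).
v_2 = A·v_1 = (-1, 2).
v_3 = A·v_2 = (-1, 3).
v_4 = A·v_3 = (-1, 4).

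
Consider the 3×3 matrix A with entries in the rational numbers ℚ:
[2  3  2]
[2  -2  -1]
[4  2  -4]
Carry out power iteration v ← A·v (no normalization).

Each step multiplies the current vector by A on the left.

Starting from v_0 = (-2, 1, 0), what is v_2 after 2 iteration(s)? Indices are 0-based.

v_2 = (-32, 16, 8)

v_0 = (-2, 1, 0).
v_1 = A·v_0 = (-1, -6, -6).
v_2 = A·v_1 = (-32, 16, 8).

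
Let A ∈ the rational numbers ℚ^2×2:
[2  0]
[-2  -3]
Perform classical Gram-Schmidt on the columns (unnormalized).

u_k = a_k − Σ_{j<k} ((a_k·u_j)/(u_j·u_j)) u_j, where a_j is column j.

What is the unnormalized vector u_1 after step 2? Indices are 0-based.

u_1 = (-3/2, -3/2)

Step 1: u_0 = a_0 = (2, -2).
Step 2: u_1 = a_1 − (3/4)·u_0 = (-3/2, -3/2).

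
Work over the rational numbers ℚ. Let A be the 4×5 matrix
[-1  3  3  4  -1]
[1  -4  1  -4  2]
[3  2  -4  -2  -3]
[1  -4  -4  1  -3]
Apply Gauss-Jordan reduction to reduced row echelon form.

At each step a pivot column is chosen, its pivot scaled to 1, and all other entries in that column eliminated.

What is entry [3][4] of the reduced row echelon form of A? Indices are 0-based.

[1] R0 /= -1  ⇒  (1, -3, -3, -4, 1)
     R1 -= 1·R0  ⇒  (0, -1, 4, 0, 1)
     R2 -= 3·R0  ⇒  (0, 11, 5, 10, -6)
     R3 -= 1·R0  ⇒  (0, -1, -1, 5, -4)
[2] R1 /= -1  ⇒  (0, 1, -4, 0, -1)
     R0 -= -3·R1  ⇒  (1, 0, -15, -4, -2)
     R2 -= 11·R1  ⇒  (0, 0, 49, 10, 5)
     R3 -= -1·R1  ⇒  (0, 0, -5, 5, -5)
[3] R2 /= 49  ⇒  (0, 0, 1, 10/49, 5/49)
     R0 -= -15·R2  ⇒  (1, 0, 0, -46/49, -23/49)
     R1 -= -4·R2  ⇒  (0, 1, 0, 40/49, -29/49)
     R3 -= -5·R2  ⇒  (0, 0, 0, 295/49, -220/49)
[4] R3 /= 295/49  ⇒  (0, 0, 0, 1, -44/59)
     R0 -= -46/49·R3  ⇒  (1, 0, 0, 0, -69/59)
     R1 -= 40/49·R3  ⇒  (0, 1, 0, 0, 1/59)
     R2 -= 10/49·R3  ⇒  (0, 0, 1, 0, 15/59)

M[3][4] = -44/59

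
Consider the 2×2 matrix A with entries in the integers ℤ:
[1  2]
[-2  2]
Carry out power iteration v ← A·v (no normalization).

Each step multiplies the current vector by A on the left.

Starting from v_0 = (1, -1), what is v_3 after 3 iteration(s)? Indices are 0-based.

v_3 = (-21, 6)

v_0 = (1, -1).
v_1 = A·v_0 = (-1, -4).
v_2 = A·v_1 = (-9, -6).
v_3 = A·v_2 = (-21, 6).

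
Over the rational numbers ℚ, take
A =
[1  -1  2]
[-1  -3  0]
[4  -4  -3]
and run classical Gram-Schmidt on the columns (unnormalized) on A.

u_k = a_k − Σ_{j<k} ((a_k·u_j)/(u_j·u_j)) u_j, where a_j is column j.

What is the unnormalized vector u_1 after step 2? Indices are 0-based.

u_1 = (-2/9, -34/9, -8/9)

Step 1: u_0 = a_0 = (1, -1, 4).
Step 2: u_1 = a_1 − (-7/9)·u_0 = (-2/9, -34/9, -8/9).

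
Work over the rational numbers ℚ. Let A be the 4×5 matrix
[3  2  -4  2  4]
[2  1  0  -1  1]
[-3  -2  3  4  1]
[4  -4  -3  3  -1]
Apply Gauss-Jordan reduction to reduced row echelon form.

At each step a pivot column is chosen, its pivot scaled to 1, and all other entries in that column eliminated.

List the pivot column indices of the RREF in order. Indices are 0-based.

step 1: normalize row 0 (÷3) = (1, 2/3, -4/3, 2/3, 4/3)
  row 1: subtract 2×row0 = (0, -1/3, 8/3, -7/3, -5/3)
  row 2: subtract -3×row0 = (0, 0, -1, 6, 5)
  row 3: subtract 4×row0 = (0, -20/3, 7/3, 1/3, -19/3)
step 2: normalize row 1 (÷-1/3) = (0, 1, -8, 7, 5)
  row 0: subtract 2/3×row1 = (1, 0, 4, -4, -2)
  row 3: subtract -20/3×row1 = (0, 0, -51, 47, 27)
step 3: normalize row 2 (÷-1) = (0, 0, 1, -6, -5)
  row 0: subtract 4×row2 = (1, 0, 0, 20, 18)
  row 1: subtract -8×row2 = (0, 1, 0, -41, -35)
  row 3: subtract -51×row2 = (0, 0, 0, -259, -228)
step 4: normalize row 3 (÷-259) = (0, 0, 0, 1, 228/259)
  row 0: subtract 20×row3 = (1, 0, 0, 0, 102/259)
  row 1: subtract -41×row3 = (0, 1, 0, 0, 283/259)
  row 2: subtract -6×row3 = (0, 0, 1, 0, 73/259)

pivot columns: 0, 1, 2, 3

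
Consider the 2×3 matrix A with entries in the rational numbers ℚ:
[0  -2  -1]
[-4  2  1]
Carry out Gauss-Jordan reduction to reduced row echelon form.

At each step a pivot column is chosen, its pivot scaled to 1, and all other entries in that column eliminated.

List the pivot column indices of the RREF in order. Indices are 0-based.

pivot columns: 0, 1

pivot(0,0): swap R0↔R1
pivot(0,0)=-4: scale R0 → (1, -1/2, -1/4)
pivot(1,1)=-2: scale R1 → (0, 1, 1/2)
  clear (0,1): R0 −= (-1/2)R1 → (1, 0, 0)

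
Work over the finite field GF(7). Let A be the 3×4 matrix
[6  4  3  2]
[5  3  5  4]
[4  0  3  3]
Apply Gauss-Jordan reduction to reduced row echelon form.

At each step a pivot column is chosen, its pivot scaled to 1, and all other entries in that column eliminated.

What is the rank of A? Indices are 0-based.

rank = 3

pivot(0,0)=6: scale R0 → (1, 3, 4, 5)
  clear (1,0): R1 −= (5)R0 → (0, 2, 6, 0)
  clear (2,0): R2 −= (4)R0 → (0, 2, 1, 4)
pivot(1,1)=2: scale R1 → (0, 1, 3, 0)
  clear (0,1): R0 −= (3)R1 → (1, 0, 2, 5)
  clear (2,1): R2 −= (2)R1 → (0, 0, 2, 4)
pivot(2,2)=2: scale R2 → (0, 0, 1, 2)
  clear (0,2): R0 −= (2)R2 → (1, 0, 0, 1)
  clear (1,2): R1 −= (3)R2 → (0, 1, 0, 1)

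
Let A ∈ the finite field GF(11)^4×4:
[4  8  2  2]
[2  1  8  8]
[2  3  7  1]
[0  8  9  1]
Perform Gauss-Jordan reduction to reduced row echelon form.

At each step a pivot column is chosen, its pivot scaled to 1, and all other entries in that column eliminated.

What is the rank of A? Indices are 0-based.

rank = 4

pivot(0,0)=4: scale R0 → (1, 2, 6, 6)
  clear (1,0): R1 −= (2)R0 → (0, 8, 7, 7)
  clear (2,0): R2 −= (2)R0 → (0, 10, 6, 0)
pivot(1,1)=8: scale R1 → (0, 1, 5, 5)
  clear (0,1): R0 −= (2)R1 → (1, 0, 7, 7)
  clear (2,1): R2 −= (10)R1 → (0, 0, 0, 5)
  clear (3,1): R3 −= (8)R1 → (0, 0, 2, 5)
pivot(2,2): swap R2↔R3
pivot(2,2)=2: scale R2 → (0, 0, 1, 8)
  clear (0,2): R0 −= (7)R2 → (1, 0, 0, 6)
  clear (1,2): R1 −= (5)R2 → (0, 1, 0, 9)
pivot(3,3)=5: scale R3 → (0, 0, 0, 1)
  clear (0,3): R0 −= (6)R3 → (1, 0, 0, 0)
  clear (1,3): R1 −= (9)R3 → (0, 1, 0, 0)
  clear (2,3): R2 −= (8)R3 → (0, 0, 1, 0)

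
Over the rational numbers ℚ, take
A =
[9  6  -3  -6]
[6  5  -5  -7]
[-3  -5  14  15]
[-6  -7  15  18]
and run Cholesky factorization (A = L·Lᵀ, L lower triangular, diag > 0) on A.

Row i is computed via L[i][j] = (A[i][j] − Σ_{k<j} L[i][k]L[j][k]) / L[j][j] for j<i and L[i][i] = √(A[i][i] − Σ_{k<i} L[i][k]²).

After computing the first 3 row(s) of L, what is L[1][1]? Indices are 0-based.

L[1][1] = 1

Step 1: L[0][0] = √(9) = 3.
  L[1][0] = (6) / L[0][0] = 2.
Step 2: L[1][1] = √(1) = 1.
  L[2][0] = (-3) / L[0][0] = -1.
  L[2][1] = (-3) / L[1][1] = -3.
Step 3: L[2][2] = √(4) = 2.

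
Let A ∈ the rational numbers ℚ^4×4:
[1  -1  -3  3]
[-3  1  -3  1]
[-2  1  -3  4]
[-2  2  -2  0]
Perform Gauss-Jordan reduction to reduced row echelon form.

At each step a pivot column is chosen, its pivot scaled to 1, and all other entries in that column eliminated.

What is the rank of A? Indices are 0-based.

pivot(0,0)=1: scale R0 → (1, -1, -3, 3)
  clear (1,0): R1 −= (-3)R0 → (0, -2, -12, 10)
  clear (2,0): R2 −= (-2)R0 → (0, -1, -9, 10)
  clear (3,0): R3 −= (-2)R0 → (0, 0, -8, 6)
pivot(1,1)=-2: scale R1 → (0, 1, 6, -5)
  clear (0,1): R0 −= (-1)R1 → (1, 0, 3, -2)
  clear (2,1): R2 −= (-1)R1 → (0, 0, -3, 5)
pivot(2,2)=-3: scale R2 → (0, 0, 1, -5/3)
  clear (0,2): R0 −= (3)R2 → (1, 0, 0, 3)
  clear (1,2): R1 −= (6)R2 → (0, 1, 0, 5)
  clear (3,2): R3 −= (-8)R2 → (0, 0, 0, -22/3)
pivot(3,3)=-22/3: scale R3 → (0, 0, 0, 1)
  clear (0,3): R0 −= (3)R3 → (1, 0, 0, 0)
  clear (1,3): R1 −= (5)R3 → (0, 1, 0, 0)
  clear (2,3): R2 −= (-5/3)R3 → (0, 0, 1, 0)

rank = 4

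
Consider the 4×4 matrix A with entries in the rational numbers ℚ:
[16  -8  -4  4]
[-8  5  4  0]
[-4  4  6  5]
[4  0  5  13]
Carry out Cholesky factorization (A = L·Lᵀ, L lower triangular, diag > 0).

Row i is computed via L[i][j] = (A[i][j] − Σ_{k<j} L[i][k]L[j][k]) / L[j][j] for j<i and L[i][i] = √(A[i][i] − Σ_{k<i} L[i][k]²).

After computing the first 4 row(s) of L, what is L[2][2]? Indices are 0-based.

L[2][2] = 1

Step 1: L[0][0] = √(16) = 4.
  L[1][0] = (-8) / L[0][0] = -2.
Step 2: L[1][1] = √(1) = 1.
  L[2][0] = (-4) / L[0][0] = -1.
  L[2][1] = (2) / L[1][1] = 2.
Step 3: L[2][2] = √(1) = 1.
  L[3][0] = (4) / L[0][0] = 1.
  L[3][1] = (2) / L[1][1] = 2.
  L[3][2] = (2) / L[2][2] = 2.
Step 4: L[3][3] = √(4) = 2.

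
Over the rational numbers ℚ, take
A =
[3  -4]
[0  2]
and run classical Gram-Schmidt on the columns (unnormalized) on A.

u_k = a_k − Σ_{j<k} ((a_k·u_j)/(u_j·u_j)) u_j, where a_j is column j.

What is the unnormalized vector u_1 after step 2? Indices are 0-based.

u_1 = (0, 2)

Step 1: u_0 = a_0 = (3, 0).
Step 2: u_1 = a_1 − (-4/3)·u_0 = (0, 2).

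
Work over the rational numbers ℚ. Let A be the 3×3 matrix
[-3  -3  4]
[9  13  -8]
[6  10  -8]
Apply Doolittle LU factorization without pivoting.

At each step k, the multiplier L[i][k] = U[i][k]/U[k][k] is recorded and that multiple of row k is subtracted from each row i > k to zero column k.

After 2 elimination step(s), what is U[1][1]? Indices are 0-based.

[col 0] pivot -3
  R1 -= -3*R0 → (0, 4, 4)  (L[1][0] := -3)
  R2 -= -2*R0 → (0, 4, 0)  (L[2][0] := -2)
[col 1] pivot 4
  R2 -= 1*R1 → (0, 0, -4)  (L[2][1] := 1)

U[1][1] = 4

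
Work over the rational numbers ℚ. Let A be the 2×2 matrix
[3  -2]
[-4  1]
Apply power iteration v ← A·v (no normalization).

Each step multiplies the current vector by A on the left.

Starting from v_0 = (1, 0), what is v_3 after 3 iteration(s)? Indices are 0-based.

v_0 = (1, 0).
v_1 = A·v_0 = (3, -4).
v_2 = A·v_1 = (17, -16).
v_3 = A·v_2 = (83, -84).

v_3 = (83, -84)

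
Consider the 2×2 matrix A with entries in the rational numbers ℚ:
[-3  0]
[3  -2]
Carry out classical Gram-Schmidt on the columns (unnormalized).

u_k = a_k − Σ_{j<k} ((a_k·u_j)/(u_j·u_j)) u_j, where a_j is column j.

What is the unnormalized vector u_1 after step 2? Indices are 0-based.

u_1 = (-1, -1)

Step 1: u_0 = a_0 = (-3, 3).
Step 2: u_1 = a_1 − (-1/3)·u_0 = (-1, -1).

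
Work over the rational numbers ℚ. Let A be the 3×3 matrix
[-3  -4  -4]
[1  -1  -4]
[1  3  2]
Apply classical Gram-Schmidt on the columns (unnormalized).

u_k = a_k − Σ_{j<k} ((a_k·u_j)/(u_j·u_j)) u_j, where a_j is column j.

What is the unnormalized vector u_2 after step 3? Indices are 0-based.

Step 1: u_0 = a_0 = (-3, 1, 1).
Step 2: u_1 = a_1 − (14/11)·u_0 = (-2/11, -25/11, 19/11).
Step 3: u_2 = a_2 − (10/11)·u_0 − (73/45)·u_1 = (-44/45, -11/9, -77/45).

u_2 = (-44/45, -11/9, -77/45)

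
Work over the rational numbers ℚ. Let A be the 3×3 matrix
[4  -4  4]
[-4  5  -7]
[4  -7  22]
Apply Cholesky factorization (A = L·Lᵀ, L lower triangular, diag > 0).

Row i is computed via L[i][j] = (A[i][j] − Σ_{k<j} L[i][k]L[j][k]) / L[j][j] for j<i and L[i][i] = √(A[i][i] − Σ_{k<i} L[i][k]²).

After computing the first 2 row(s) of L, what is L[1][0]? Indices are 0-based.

Step 1: L[0][0] = √(4) = 2.
  L[1][0] = (-4) / L[0][0] = -2.
Step 2: L[1][1] = √(1) = 1.

L[1][0] = -2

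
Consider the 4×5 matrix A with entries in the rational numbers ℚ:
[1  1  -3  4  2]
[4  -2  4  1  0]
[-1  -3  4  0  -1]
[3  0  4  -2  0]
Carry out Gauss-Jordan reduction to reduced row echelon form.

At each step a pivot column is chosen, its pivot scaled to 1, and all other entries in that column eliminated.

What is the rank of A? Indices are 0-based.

pivot(0,0)=1: scale R0 → (1, 1, -3, 4, 2)
  clear (1,0): R1 −= (4)R0 → (0, -6, 16, -15, -8)
  clear (2,0): R2 −= (-1)R0 → (0, -2, 1, 4, 1)
  clear (3,0): R3 −= (3)R0 → (0, -3, 13, -14, -6)
pivot(1,1)=-6: scale R1 → (0, 1, -8/3, 5/2, 4/3)
  clear (0,1): R0 −= (1)R1 → (1, 0, -1/3, 3/2, 2/3)
  clear (2,1): R2 −= (-2)R1 → (0, 0, -13/3, 9, 11/3)
  clear (3,1): R3 −= (-3)R1 → (0, 0, 5, -13/2, -2)
pivot(2,2)=-13/3: scale R2 → (0, 0, 1, -27/13, -11/13)
  clear (0,2): R0 −= (-1/3)R2 → (1, 0, 0, 21/26, 5/13)
  clear (1,2): R1 −= (-8/3)R2 → (0, 1, 0, -79/26, -12/13)
  clear (3,2): R3 −= (5)R2 → (0, 0, 0, 101/26, 29/13)
pivot(3,3)=101/26: scale R3 → (0, 0, 0, 1, 58/101)
  clear (0,3): R0 −= (21/26)R3 → (1, 0, 0, 0, -8/101)
  clear (1,3): R1 −= (-79/26)R3 → (0, 1, 0, 0, 83/101)
  clear (2,3): R2 −= (-27/13)R3 → (0, 0, 1, 0, 35/101)

rank = 4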